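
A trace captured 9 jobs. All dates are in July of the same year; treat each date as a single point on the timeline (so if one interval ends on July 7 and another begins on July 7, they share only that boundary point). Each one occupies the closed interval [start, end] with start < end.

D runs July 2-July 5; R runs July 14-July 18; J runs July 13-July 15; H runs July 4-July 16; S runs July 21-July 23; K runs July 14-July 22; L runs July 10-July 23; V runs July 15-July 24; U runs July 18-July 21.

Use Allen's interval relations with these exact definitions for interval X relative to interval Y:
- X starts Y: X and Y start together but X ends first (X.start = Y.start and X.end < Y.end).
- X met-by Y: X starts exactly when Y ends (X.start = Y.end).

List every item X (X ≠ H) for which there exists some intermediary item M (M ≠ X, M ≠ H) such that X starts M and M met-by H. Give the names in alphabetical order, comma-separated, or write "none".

none

Target H = [July 4, July 16].
Intermediaries M with M met-by H: none.
Union: none.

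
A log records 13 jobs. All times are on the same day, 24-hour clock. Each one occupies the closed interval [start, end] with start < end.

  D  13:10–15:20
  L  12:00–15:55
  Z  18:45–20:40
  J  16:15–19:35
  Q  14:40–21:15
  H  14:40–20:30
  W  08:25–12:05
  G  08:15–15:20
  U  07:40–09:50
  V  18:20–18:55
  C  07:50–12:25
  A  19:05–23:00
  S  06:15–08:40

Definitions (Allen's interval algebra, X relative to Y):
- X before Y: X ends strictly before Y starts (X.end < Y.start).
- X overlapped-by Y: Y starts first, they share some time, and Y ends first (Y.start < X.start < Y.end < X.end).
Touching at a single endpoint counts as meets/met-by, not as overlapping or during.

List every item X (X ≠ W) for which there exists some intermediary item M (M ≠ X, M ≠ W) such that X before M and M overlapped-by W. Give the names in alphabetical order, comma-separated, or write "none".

S, U

Target W = [08:25, 12:05].
Intermediaries M with M overlapped-by W: L.
Via L — items with X before L: S, U.
Union: S, U.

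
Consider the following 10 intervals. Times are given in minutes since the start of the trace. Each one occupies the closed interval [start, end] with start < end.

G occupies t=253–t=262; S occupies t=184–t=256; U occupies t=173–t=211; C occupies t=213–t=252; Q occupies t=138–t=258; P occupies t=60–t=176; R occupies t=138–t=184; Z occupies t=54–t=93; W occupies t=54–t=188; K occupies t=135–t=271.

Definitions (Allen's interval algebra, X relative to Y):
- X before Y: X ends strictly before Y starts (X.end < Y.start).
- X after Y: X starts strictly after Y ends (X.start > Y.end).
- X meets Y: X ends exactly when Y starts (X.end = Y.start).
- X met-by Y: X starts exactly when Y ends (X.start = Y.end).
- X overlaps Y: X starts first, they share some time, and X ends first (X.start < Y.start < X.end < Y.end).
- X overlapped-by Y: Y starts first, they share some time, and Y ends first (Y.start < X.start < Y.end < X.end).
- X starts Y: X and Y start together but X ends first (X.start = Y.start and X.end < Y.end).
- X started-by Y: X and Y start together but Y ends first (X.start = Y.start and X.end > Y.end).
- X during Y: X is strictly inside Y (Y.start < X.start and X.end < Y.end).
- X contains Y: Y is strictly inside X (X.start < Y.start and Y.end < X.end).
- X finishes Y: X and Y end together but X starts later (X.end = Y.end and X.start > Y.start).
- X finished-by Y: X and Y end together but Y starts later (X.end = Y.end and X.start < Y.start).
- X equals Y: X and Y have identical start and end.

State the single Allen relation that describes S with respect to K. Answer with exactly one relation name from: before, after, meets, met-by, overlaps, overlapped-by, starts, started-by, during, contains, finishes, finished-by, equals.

during

S = [t=184, t=256]; K = [t=135, t=271].
Compare endpoints: S.start > K.start, S.start < K.end, S.end > K.start, S.end < K.end.
That pattern is 'during'.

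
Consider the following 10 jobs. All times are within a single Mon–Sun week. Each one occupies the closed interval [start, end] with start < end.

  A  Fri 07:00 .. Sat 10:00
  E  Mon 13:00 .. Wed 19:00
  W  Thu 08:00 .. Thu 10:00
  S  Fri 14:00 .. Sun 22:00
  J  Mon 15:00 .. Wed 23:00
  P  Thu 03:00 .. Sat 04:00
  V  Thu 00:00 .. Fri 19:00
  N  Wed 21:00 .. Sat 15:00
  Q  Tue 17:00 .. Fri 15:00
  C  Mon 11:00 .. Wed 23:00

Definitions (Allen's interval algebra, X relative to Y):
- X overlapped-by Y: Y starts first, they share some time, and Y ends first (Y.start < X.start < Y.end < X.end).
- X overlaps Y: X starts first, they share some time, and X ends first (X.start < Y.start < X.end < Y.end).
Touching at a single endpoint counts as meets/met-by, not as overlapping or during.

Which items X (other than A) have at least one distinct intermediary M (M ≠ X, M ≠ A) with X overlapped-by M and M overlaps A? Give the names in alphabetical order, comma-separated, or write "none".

N, P, S, V

Target A = [Fri 07:00, Sat 10:00].
Intermediaries M with M overlaps A: P, Q, V.
Via P — items with X overlapped-by P: S.
Via Q — items with X overlapped-by Q: N, P, S, V.
Via V — items with X overlapped-by V: P, S.
Union: N, P, S, V.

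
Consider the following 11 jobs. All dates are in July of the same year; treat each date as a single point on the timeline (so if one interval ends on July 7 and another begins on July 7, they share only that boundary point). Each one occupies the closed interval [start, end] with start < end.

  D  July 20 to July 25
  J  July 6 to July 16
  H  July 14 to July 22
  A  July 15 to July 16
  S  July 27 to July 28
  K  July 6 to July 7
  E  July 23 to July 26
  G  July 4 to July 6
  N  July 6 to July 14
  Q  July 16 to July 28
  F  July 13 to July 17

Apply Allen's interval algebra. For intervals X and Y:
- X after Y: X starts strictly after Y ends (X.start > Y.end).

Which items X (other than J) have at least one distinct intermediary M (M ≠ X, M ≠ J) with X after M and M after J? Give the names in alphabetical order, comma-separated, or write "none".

Target J = [July 6, July 16].
Intermediaries M with M after J: D, E, S.
Via D — items with X after D: S.
Via E — items with X after E: S.
Via S — items with X after S: none.
Union: S.

S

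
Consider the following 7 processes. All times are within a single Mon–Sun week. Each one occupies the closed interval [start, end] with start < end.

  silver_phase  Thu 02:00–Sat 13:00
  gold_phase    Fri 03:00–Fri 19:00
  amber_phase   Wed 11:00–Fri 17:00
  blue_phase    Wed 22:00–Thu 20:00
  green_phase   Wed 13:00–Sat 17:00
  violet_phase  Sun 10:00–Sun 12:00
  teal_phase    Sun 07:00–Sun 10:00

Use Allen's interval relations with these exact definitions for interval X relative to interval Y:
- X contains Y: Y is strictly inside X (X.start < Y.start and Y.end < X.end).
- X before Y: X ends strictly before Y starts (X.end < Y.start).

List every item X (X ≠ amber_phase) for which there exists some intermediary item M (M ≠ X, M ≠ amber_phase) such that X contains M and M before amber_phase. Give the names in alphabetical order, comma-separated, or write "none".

Target amber_phase = [Wed 11:00, Fri 17:00].
Intermediaries M with M before amber_phase: none.
Union: none.

none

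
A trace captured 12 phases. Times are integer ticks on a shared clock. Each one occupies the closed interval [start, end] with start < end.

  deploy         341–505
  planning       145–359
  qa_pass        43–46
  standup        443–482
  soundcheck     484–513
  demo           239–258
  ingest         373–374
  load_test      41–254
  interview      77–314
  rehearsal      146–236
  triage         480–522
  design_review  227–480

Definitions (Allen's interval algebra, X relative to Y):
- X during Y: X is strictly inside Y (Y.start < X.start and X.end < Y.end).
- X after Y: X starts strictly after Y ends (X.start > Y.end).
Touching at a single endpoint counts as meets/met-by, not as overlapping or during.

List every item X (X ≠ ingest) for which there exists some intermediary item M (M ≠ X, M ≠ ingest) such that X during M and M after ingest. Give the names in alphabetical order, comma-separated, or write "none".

Target ingest = [373, 374].
Intermediaries M with M after ingest: soundcheck, standup, triage.
Via soundcheck — items with X during soundcheck: none.
Via standup — items with X during standup: none.
Via triage — items with X during triage: soundcheck.
Union: soundcheck.

soundcheck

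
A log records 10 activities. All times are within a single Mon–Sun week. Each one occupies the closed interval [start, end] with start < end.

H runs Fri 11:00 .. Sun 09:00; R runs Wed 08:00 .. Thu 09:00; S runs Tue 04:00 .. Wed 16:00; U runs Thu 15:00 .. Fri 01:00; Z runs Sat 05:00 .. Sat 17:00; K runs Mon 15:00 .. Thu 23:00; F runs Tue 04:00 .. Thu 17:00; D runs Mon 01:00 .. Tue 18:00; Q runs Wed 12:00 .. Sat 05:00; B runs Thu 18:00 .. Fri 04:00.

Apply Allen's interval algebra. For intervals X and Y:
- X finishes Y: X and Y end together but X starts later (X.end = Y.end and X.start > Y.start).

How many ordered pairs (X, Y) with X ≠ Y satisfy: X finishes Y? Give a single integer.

Checking all 90 ordered pairs for relation 'finishes'; matching pairs in alphabetical order:
No pair satisfies it.
Count: 0.

0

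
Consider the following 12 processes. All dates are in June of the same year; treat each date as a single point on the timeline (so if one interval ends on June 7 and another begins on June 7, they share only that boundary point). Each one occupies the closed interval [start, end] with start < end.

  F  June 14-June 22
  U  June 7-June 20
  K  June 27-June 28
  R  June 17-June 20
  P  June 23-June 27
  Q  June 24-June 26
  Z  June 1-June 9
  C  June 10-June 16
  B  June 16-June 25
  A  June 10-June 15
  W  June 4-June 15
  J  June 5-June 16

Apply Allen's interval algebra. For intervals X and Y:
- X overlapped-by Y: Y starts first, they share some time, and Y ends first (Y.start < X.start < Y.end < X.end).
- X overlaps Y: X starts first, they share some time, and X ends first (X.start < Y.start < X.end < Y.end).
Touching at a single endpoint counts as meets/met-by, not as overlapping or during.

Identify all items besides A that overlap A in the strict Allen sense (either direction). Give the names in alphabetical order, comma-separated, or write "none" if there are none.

F

Target A = [June 10, June 15].
B [June 16, June 25] → after → no.
C [June 10, June 16] → started-by → no.
F [June 14, June 22] → overlapped-by → yes.
J [June 5, June 16] → contains → no.
K [June 27, June 28] → after → no.
P [June 23, June 27] → after → no.
Q [June 24, June 26] → after → no.
R [June 17, June 20] → after → no.
U [June 7, June 20] → contains → no.
W [June 4, June 15] → finished-by → no.
Z [June 1, June 9] → before → no.
Result: F.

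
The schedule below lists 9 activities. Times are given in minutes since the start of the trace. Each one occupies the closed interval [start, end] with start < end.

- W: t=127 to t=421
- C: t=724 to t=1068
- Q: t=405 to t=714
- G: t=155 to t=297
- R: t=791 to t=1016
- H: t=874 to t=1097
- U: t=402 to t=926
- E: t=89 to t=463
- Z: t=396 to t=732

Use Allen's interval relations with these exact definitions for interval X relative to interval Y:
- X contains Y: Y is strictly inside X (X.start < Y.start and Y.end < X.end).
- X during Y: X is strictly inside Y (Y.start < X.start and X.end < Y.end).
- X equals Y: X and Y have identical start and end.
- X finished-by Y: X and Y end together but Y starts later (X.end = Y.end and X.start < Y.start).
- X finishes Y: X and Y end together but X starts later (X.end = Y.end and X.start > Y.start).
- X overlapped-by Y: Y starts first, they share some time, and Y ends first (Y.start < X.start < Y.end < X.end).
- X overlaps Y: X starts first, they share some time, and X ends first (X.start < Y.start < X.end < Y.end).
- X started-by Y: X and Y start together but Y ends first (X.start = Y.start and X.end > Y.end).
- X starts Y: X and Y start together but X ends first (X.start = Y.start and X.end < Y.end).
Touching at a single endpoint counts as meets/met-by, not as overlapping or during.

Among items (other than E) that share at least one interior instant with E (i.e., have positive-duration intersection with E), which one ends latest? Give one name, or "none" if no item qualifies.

U

Target E = [t=89, t=463].
C [t=724, t=1068] → after → excluded.
G [t=155, t=297] → during → candidate.
H [t=874, t=1097] → after → excluded.
Q [t=405, t=714] → overlapped-by → candidate.
R [t=791, t=1016] → after → excluded.
U [t=402, t=926] → overlapped-by → candidate.
W [t=127, t=421] → during → candidate.
Z [t=396, t=732] → overlapped-by → candidate.
Among candidates, latest end is t=926 → U.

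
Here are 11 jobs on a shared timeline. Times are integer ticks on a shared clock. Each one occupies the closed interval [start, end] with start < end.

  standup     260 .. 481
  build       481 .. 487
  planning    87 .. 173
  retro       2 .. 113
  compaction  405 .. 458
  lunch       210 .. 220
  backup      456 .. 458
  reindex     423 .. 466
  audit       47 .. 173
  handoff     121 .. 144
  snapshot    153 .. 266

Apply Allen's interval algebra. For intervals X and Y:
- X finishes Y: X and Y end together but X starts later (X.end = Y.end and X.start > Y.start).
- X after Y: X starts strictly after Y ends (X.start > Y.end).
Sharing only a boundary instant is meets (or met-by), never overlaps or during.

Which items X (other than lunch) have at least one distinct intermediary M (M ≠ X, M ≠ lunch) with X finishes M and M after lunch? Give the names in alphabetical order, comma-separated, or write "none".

backup

Target lunch = [210, 220].
Intermediaries M with M after lunch: backup, build, compaction, reindex, standup.
Via backup — items with X finishes backup: none.
Via build — items with X finishes build: none.
Via compaction — items with X finishes compaction: backup.
Via reindex — items with X finishes reindex: none.
Via standup — items with X finishes standup: none.
Union: backup.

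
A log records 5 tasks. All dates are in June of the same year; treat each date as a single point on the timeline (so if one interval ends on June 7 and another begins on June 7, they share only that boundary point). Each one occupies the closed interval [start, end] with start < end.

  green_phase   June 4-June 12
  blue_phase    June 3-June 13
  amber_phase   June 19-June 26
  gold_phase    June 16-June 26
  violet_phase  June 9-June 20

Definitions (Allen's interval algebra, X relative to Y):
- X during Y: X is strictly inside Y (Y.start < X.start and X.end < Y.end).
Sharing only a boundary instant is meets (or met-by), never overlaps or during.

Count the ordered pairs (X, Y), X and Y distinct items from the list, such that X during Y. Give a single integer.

1

Checking all 20 ordered pairs for relation 'during'; matching pairs in alphabetical order:
(green_phase, blue_phase): green_phase during blue_phase ✓
Count: 1.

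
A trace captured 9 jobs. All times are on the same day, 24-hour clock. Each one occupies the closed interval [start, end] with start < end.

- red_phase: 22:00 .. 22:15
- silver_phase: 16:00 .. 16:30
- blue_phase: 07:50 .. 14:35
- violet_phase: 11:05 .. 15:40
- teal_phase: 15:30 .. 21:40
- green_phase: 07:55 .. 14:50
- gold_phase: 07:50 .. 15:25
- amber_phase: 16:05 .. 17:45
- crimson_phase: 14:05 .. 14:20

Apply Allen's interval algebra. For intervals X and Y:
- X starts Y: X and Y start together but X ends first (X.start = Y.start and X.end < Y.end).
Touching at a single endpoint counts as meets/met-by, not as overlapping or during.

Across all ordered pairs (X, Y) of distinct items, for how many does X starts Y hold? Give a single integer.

Checking all 72 ordered pairs for relation 'starts'; matching pairs in alphabetical order:
(blue_phase, gold_phase): blue_phase starts gold_phase ✓
Count: 1.

1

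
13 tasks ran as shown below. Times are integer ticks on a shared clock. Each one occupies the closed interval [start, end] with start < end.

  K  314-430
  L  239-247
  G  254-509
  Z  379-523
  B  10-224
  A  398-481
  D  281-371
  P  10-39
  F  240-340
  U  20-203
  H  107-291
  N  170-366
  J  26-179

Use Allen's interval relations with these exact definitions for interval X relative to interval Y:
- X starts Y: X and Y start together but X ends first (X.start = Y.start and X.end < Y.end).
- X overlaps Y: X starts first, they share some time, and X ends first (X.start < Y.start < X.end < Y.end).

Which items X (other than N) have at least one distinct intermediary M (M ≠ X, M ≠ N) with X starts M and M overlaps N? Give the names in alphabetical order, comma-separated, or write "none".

Target N = [170, 366].
Intermediaries M with M overlaps N: B, H, J, U.
Via B — items with X starts B: P.
Via H — items with X starts H: none.
Via J — items with X starts J: none.
Via U — items with X starts U: none.
Union: P.

P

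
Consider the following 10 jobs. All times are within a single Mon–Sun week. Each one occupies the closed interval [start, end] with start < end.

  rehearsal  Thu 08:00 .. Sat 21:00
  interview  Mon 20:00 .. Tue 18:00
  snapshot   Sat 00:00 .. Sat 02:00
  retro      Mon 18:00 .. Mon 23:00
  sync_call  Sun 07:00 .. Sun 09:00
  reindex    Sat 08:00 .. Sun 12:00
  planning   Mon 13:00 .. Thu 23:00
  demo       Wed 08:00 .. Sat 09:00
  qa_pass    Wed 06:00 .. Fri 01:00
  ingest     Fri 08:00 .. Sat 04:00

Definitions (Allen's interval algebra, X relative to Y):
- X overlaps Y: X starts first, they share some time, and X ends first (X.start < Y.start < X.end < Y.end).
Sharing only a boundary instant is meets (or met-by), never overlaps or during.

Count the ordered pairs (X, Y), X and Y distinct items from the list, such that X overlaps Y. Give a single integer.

Checking all 90 ordered pairs for relation 'overlaps'; matching pairs in alphabetical order:
(demo, rehearsal): demo overlaps rehearsal ✓
(demo, reindex): demo overlaps reindex ✓
(planning, demo): planning overlaps demo ✓
(planning, qa_pass): planning overlaps qa_pass ✓
(planning, rehearsal): planning overlaps rehearsal ✓
(qa_pass, demo): qa_pass overlaps demo ✓
(qa_pass, rehearsal): qa_pass overlaps rehearsal ✓
(rehearsal, reindex): rehearsal overlaps reindex ✓
(retro, interview): retro overlaps interview ✓
Count: 9.

9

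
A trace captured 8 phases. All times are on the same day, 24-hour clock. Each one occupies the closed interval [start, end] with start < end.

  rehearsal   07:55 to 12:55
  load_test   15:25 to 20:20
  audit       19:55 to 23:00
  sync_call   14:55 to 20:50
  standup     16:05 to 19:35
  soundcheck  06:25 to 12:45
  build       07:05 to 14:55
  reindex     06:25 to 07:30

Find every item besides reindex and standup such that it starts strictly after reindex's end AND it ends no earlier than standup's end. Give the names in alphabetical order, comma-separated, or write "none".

audit, load_test, sync_call

Conditions: its start is strictly after reindex's end (X.start > 07:30) AND its end is no earlier than standup's end (X.end >= 19:35).
audit: start 19:55 > 07:30? ✓; end 23:00 >= 19:35? ✓ → yes.
build: start 07:05 > 07:30? ✗; end 14:55 >= 19:35? ✗ → no.
load_test: start 15:25 > 07:30? ✓; end 20:20 >= 19:35? ✓ → yes.
rehearsal: start 07:55 > 07:30? ✓; end 12:55 >= 19:35? ✗ → no.
soundcheck: start 06:25 > 07:30? ✗; end 12:45 >= 19:35? ✗ → no.
sync_call: start 14:55 > 07:30? ✓; end 20:50 >= 19:35? ✓ → yes.
Result: audit, load_test, sync_call.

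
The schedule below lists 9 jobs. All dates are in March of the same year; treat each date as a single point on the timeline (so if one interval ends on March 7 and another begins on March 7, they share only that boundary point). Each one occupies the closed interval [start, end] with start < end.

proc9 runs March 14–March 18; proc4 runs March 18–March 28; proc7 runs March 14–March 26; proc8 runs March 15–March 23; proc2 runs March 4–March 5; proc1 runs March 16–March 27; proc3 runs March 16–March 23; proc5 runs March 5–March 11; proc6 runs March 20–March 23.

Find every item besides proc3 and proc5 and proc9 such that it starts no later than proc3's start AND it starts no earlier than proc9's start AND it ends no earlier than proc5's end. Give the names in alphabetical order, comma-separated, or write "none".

proc1, proc7, proc8

Conditions: its start is no later than proc3's start (X.start <= March 16) AND its start is no earlier than proc9's start (X.start >= March 14) AND its end is no earlier than proc5's end (X.end >= March 11).
proc1: start March 16 <= March 16? ✓; start March 16 >= March 14? ✓; end March 27 >= March 11? ✓ → yes.
proc2: start March 4 <= March 16? ✓; start March 4 >= March 14? ✗; end March 5 >= March 11? ✗ → no.
proc4: start March 18 <= March 16? ✗; start March 18 >= March 14? ✓; end March 28 >= March 11? ✓ → no.
proc6: start March 20 <= March 16? ✗; start March 20 >= March 14? ✓; end March 23 >= March 11? ✓ → no.
proc7: start March 14 <= March 16? ✓; start March 14 >= March 14? ✓; end March 26 >= March 11? ✓ → yes.
proc8: start March 15 <= March 16? ✓; start March 15 >= March 14? ✓; end March 23 >= March 11? ✓ → yes.
Result: proc1, proc7, proc8.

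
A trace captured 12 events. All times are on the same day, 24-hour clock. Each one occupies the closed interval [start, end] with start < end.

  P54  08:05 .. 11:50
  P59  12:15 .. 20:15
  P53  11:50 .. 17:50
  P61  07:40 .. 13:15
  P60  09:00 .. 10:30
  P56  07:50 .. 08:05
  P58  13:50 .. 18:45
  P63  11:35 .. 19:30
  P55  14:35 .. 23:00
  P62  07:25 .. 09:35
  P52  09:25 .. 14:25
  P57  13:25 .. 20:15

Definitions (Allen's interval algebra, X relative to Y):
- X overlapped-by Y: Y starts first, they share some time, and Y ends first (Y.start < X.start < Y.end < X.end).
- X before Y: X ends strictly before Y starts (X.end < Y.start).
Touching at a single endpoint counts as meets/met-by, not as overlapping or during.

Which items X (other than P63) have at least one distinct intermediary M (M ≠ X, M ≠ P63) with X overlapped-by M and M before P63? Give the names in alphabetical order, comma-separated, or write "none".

P52, P54, P60, P61

Target P63 = [11:35, 19:30].
Intermediaries M with M before P63: P56, P60, P62.
Via P56 — items with X overlapped-by P56: none.
Via P60 — items with X overlapped-by P60: P52.
Via P62 — items with X overlapped-by P62: P52, P54, P60, P61.
Union: P52, P54, P60, P61.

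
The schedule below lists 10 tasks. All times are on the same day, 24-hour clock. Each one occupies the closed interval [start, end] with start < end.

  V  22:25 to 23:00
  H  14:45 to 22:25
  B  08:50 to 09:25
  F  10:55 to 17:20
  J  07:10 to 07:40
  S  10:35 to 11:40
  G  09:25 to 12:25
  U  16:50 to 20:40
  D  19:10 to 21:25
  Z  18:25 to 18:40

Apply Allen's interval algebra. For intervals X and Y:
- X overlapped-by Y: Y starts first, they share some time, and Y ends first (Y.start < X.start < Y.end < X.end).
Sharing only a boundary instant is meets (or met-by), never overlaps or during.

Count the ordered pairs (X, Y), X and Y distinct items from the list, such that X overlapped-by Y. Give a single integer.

Checking all 90 ordered pairs for relation 'overlapped-by'; matching pairs in alphabetical order:
(D, U): D overlapped-by U ✓
(F, G): F overlapped-by G ✓
(F, S): F overlapped-by S ✓
(H, F): H overlapped-by F ✓
(U, F): U overlapped-by F ✓
Count: 5.

5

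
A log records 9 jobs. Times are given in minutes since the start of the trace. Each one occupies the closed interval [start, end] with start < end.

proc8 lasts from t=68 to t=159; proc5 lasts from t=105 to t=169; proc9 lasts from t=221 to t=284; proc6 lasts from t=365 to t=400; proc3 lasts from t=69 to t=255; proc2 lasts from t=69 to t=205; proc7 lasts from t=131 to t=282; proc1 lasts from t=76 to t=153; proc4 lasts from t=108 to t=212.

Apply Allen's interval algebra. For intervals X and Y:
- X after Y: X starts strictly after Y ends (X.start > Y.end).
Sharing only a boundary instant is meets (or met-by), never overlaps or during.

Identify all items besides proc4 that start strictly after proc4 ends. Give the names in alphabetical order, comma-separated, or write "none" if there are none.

Target proc4 = [t=108, t=212].
proc1 [t=76, t=153] → overlaps → no.
proc2 [t=69, t=205] → overlaps → no.
proc3 [t=69, t=255] → contains → no.
proc5 [t=105, t=169] → overlaps → no.
proc6 [t=365, t=400] → after → yes.
proc7 [t=131, t=282] → overlapped-by → no.
proc8 [t=68, t=159] → overlaps → no.
proc9 [t=221, t=284] → after → yes.
Result: proc6, proc9.

proc6, proc9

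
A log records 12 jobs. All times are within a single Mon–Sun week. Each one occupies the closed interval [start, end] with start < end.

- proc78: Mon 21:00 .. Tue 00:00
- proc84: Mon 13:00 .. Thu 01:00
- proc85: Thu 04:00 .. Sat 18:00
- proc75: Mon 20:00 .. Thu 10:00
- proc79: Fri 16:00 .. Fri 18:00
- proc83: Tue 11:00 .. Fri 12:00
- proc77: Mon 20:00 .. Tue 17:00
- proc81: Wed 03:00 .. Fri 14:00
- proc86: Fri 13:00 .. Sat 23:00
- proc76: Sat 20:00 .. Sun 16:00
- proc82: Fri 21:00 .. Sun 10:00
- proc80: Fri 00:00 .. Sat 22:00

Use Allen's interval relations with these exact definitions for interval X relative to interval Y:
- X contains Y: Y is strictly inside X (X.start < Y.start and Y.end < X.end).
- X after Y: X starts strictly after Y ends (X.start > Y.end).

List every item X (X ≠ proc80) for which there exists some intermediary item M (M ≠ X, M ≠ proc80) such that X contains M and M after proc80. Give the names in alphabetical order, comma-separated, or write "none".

Target proc80 = [Fri 00:00, Sat 22:00].
Intermediaries M with M after proc80: none.
Union: none.

none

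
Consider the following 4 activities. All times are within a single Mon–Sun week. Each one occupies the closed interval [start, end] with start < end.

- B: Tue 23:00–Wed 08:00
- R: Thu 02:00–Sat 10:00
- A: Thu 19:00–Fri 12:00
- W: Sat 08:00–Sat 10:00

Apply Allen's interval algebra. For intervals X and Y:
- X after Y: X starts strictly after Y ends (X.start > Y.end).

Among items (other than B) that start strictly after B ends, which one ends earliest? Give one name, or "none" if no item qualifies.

A

Target B = [Tue 23:00, Wed 08:00].
A [Thu 19:00, Fri 12:00] → after → candidate.
R [Thu 02:00, Sat 10:00] → after → candidate.
W [Sat 08:00, Sat 10:00] → after → candidate.
Among candidates, earliest end is Fri 12:00 → A.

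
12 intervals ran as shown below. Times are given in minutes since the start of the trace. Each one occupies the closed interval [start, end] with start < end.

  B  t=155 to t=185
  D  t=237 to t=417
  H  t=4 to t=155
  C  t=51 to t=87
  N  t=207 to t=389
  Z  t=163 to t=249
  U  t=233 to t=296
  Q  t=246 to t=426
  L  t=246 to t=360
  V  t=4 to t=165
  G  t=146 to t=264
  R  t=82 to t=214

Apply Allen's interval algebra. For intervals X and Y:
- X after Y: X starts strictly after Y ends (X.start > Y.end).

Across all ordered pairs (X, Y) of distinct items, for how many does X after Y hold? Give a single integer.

28

Checking all 132 ordered pairs for relation 'after'; matching pairs in alphabetical order:
(B, C): B after C ✓
(D, B): D after B ✓
(D, C): D after C ✓
(D, H): D after H ✓
(D, R): D after R ✓
(D, V): D after V ✓
(G, C): G after C ✓
(L, B): L after B ✓
(L, C): L after C ✓
(L, H): L after H ✓
(L, R): L after R ✓
(L, V): L after V ✓
(N, B): N after B ✓
(N, C): N after C ✓
(N, H): N after H ✓
(N, V): N after V ✓
(Q, B): Q after B ✓
(Q, C): Q after C ✓
(Q, H): Q after H ✓
(Q, R): Q after R ✓
(Q, V): Q after V ✓
(U, B): U after B ✓
(U, C): U after C ✓
(U, H): U after H ✓
... plus 4 further pairs not listed.
Count: 28.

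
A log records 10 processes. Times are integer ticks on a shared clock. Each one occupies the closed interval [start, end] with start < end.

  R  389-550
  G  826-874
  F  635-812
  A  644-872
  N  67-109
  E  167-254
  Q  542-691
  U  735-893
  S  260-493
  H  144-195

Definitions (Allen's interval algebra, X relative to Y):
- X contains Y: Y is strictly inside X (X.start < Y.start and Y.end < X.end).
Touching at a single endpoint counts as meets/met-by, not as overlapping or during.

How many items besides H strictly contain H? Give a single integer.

Target H = [144, 195].
A [644, 872] → after → no.
E [167, 254] → overlapped-by → no.
F [635, 812] → after → no.
G [826, 874] → after → no.
N [67, 109] → before → no.
Q [542, 691] → after → no.
R [389, 550] → after → no.
S [260, 493] → after → no.
U [735, 893] → after → no.
Total: 0.

0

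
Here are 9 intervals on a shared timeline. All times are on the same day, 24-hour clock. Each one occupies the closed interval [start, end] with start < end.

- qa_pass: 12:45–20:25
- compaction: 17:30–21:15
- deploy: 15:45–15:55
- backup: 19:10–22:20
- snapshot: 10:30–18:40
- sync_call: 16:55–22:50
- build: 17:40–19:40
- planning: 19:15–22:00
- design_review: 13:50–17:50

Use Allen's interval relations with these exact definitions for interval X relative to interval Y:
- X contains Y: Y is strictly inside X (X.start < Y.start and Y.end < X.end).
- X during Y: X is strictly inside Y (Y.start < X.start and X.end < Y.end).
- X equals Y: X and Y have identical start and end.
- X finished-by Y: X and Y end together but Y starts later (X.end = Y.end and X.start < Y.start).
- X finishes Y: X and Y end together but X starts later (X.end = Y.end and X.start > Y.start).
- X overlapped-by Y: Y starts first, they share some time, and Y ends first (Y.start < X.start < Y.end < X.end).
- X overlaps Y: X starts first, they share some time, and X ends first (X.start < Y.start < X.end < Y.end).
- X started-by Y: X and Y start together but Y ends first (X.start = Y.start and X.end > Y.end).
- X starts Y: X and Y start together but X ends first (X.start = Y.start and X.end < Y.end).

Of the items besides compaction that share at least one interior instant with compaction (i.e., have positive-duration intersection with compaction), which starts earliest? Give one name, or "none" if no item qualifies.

snapshot

Target compaction = [17:30, 21:15].
backup [19:10, 22:20] → overlapped-by → candidate.
build [17:40, 19:40] → during → candidate.
deploy [15:45, 15:55] → before → excluded.
design_review [13:50, 17:50] → overlaps → candidate.
planning [19:15, 22:00] → overlapped-by → candidate.
qa_pass [12:45, 20:25] → overlaps → candidate.
snapshot [10:30, 18:40] → overlaps → candidate.
sync_call [16:55, 22:50] → contains → candidate.
Among candidates, earliest start is 10:30 → snapshot.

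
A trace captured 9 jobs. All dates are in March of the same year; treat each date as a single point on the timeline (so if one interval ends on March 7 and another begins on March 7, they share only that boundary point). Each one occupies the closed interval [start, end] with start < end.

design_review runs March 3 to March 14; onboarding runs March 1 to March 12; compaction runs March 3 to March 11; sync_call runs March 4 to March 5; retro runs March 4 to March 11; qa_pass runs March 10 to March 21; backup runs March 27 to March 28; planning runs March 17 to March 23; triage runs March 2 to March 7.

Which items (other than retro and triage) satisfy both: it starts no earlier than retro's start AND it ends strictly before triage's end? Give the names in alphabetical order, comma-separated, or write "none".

Conditions: its start is no earlier than retro's start (X.start >= March 4) AND its end is strictly before triage's end (X.end < March 7).
backup: start March 27 >= March 4? ✓; end March 28 < March 7? ✗ → no.
compaction: start March 3 >= March 4? ✗; end March 11 < March 7? ✗ → no.
design_review: start March 3 >= March 4? ✗; end March 14 < March 7? ✗ → no.
onboarding: start March 1 >= March 4? ✗; end March 12 < March 7? ✗ → no.
planning: start March 17 >= March 4? ✓; end March 23 < March 7? ✗ → no.
qa_pass: start March 10 >= March 4? ✓; end March 21 < March 7? ✗ → no.
sync_call: start March 4 >= March 4? ✓; end March 5 < March 7? ✓ → yes.
Result: sync_call.

sync_call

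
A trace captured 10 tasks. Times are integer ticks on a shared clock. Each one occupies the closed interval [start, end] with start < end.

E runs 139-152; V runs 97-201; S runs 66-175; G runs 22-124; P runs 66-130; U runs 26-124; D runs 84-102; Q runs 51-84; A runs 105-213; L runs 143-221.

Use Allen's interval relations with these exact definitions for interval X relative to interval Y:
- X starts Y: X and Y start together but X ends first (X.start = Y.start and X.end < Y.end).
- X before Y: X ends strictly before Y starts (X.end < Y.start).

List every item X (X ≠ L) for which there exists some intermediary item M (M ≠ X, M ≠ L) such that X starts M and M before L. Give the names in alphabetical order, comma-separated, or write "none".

none

Target L = [143, 221].
Intermediaries M with M before L: D, G, P, Q, U.
Via D — items with X starts D: none.
Via G — items with X starts G: none.
Via P — items with X starts P: none.
Via Q — items with X starts Q: none.
Via U — items with X starts U: none.
Union: none.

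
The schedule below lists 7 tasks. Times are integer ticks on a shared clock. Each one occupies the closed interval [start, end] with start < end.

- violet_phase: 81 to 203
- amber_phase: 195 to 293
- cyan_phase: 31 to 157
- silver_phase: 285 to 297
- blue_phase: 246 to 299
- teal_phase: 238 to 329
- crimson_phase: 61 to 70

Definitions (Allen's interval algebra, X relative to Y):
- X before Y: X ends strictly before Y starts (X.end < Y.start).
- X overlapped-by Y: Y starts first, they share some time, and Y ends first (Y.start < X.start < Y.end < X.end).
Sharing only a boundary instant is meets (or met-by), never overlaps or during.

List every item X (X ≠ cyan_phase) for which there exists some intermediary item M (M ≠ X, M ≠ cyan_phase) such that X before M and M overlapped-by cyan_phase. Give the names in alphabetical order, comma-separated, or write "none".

crimson_phase

Target cyan_phase = [31, 157].
Intermediaries M with M overlapped-by cyan_phase: violet_phase.
Via violet_phase — items with X before violet_phase: crimson_phase.
Union: crimson_phase.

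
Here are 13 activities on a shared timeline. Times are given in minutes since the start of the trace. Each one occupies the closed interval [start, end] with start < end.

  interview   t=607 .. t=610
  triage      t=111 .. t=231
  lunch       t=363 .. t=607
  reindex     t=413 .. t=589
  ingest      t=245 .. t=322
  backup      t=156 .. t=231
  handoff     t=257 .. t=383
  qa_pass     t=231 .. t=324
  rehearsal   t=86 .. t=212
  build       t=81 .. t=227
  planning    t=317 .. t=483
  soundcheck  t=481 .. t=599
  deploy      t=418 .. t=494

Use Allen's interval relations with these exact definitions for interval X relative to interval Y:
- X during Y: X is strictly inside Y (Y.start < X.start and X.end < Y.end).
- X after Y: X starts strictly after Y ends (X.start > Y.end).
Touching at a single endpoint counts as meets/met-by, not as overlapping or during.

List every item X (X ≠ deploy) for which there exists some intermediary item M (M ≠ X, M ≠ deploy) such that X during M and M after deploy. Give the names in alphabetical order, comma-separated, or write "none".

none

Target deploy = [t=418, t=494].
Intermediaries M with M after deploy: interview.
Via interview — items with X during interview: none.
Union: none.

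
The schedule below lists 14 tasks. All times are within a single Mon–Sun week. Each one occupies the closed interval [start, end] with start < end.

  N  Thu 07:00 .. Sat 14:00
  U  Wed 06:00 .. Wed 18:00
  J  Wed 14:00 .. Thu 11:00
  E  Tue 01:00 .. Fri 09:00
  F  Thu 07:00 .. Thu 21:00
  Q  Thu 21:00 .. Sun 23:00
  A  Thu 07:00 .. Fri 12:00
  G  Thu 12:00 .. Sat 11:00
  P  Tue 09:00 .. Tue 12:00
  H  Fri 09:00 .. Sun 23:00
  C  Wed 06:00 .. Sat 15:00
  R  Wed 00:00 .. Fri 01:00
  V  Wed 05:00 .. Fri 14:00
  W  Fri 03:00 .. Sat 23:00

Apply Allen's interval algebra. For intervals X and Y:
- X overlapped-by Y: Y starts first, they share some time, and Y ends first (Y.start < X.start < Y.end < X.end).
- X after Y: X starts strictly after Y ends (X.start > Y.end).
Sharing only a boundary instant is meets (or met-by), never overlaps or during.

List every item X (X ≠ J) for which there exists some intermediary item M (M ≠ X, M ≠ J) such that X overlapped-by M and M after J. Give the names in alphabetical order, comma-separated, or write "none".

Target J = [Wed 14:00, Thu 11:00].
Intermediaries M with M after J: G, H, Q, W.
Via G — items with X overlapped-by G: H, Q, W.
Via H — items with X overlapped-by H: none.
Via Q — items with X overlapped-by Q: none.
Via W — items with X overlapped-by W: H.
Union: H, Q, W.

H, Q, W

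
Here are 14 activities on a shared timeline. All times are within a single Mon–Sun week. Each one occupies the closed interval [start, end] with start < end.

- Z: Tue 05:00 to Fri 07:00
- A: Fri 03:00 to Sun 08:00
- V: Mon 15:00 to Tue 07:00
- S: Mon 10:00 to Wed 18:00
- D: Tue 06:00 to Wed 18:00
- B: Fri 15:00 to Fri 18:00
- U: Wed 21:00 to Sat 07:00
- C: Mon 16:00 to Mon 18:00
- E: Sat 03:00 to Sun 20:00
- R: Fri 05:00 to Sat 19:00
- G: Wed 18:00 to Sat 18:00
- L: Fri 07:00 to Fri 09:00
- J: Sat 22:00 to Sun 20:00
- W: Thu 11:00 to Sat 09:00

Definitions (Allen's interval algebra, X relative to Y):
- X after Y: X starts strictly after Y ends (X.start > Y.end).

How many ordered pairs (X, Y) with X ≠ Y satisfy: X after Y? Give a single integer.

Checking all 182 ordered pairs for relation 'after'; matching pairs in alphabetical order:
(A, C): A after C ✓
(A, D): A after D ✓
(A, S): A after S ✓
(A, V): A after V ✓
(B, C): B after C ✓
(B, D): B after D ✓
(B, L): B after L ✓
(B, S): B after S ✓
(B, V): B after V ✓
(B, Z): B after Z ✓
(D, C): D after C ✓
(E, B): E after B ✓
(E, C): E after C ✓
(E, D): E after D ✓
(E, L): E after L ✓
(E, S): E after S ✓
(E, V): E after V ✓
(E, Z): E after Z ✓
(G, C): G after C ✓
(G, V): G after V ✓
(J, B): J after B ✓
(J, C): J after C ✓
(J, D): J after D ✓
(J, G): J after G ✓
... plus 24 further pairs not listed.
Count: 48.

48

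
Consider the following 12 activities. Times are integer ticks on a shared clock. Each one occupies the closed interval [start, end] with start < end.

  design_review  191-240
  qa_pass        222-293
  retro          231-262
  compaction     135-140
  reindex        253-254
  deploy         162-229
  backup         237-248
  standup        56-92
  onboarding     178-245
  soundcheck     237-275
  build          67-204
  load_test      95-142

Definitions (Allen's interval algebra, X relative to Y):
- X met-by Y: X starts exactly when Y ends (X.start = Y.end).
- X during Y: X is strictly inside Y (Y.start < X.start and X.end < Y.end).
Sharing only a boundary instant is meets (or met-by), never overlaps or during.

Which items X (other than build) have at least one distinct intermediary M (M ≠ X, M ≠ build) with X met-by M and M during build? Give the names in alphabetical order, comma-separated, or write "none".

Target build = [67, 204].
Intermediaries M with M during build: compaction, load_test.
Via compaction — items with X met-by compaction: none.
Via load_test — items with X met-by load_test: none.
Union: none.

none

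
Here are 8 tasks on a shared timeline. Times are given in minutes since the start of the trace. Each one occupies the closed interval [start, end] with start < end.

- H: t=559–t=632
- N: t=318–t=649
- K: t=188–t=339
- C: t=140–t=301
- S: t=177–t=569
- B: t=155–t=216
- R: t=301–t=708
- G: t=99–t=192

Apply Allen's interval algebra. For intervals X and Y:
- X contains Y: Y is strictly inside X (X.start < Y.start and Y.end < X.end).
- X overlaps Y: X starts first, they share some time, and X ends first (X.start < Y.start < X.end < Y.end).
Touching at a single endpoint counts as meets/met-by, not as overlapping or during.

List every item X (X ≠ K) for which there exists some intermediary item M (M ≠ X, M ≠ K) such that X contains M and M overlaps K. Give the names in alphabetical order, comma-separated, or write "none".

Target K = [t=188, t=339].
Intermediaries M with M overlaps K: B, C, G.
Via B — items with X contains B: C.
Via C — items with X contains C: none.
Via G — items with X contains G: none.
Union: C.

C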